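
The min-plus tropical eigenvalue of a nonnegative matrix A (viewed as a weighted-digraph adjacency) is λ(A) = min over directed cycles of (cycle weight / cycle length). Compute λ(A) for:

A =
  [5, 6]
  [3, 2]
λ(A) = 2

Enumerate directed cycles and compute their means (weight / length). Sample:
  cycle 0 → 0: weight = 5, length = 1, mean = 5/1 ≈ 5.000
  cycle 1 → 1: weight = 2, length = 1, mean = 2/1 ≈ 2.000
  cycle 0 → 1 → 0: weight = 9, length = 2, mean = 9/2 ≈ 4.500
  cycle 1 → 0 → 1: weight = 9, length = 2, mean = 9/2 ≈ 4.500
Minimum mean = 2.000, attained e.g. along the cycle 1 → 1 with weight 2 and length 1. So λ(A) = 2/1 = 2.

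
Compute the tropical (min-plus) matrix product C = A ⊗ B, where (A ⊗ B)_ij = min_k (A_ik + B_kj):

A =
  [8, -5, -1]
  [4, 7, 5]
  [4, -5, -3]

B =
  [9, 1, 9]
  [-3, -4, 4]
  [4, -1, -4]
A ⊗ B =
  [-8, -9, -5]
  [4, 3, 1]
  [-8, -9, -7]

Apply the min-plus product entry-by-entry:
  C[0][0] = min over k of (A[0][0] + B[0][0] = 8 + 9 = 17, A[0][1] + B[1][0] = -5 + -3 = -8, A[0][2] + B[2][0] = -1 + 4 = 3) = -8 (attained at k = 1)
  C[0][1] = min over k of (A[0][0] + B[0][1] = 8 + 1 = 9, A[0][1] + B[1][1] = -5 + -4 = -9, A[0][2] + B[2][1] = -1 + -1 = -2) = -9 (attained at k = 1)
  C[0][2] = min over k of (A[0][0] + B[0][2] = 8 + 9 = 17, A[0][1] + B[1][2] = -5 + 4 = -1, A[0][2] + B[2][2] = -1 + -4 = -5) = -5 (attained at k = 2)
  C[1][0] = min over k of (A[1][0] + B[0][0] = 4 + 9 = 13, A[1][1] + B[1][0] = 7 + -3 = 4, A[1][2] + B[2][0] = 5 + 4 = 9) = 4 (attained at k = 1)
  C[1][1] = min over k of (A[1][0] + B[0][1] = 4 + 1 = 5, A[1][1] + B[1][1] = 7 + -4 = 3, A[1][2] + B[2][1] = 5 + -1 = 4) = 3 (attained at k = 1)
  C[1][2] = min over k of (A[1][0] + B[0][2] = 4 + 9 = 13, A[1][1] + B[1][2] = 7 + 4 = 11, A[1][2] + B[2][2] = 5 + -4 = 1) = 1 (attained at k = 2)
  C[2][0] = min over k of (A[2][0] + B[0][0] = 4 + 9 = 13, A[2][1] + B[1][0] = -5 + -3 = -8, A[2][2] + B[2][0] = -3 + 4 = 1) = -8 (attained at k = 1)
  C[2][1] = min over k of (A[2][0] + B[0][1] = 4 + 1 = 5, A[2][1] + B[1][1] = -5 + -4 = -9, A[2][2] + B[2][1] = -3 + -1 = -4) = -9 (attained at k = 1)
  C[2][2] = min over k of (A[2][0] + B[0][2] = 4 + 9 = 13, A[2][1] + B[1][2] = -5 + 4 = -1, A[2][2] + B[2][2] = -3 + -4 = -7) = -7 (attained at k = 2)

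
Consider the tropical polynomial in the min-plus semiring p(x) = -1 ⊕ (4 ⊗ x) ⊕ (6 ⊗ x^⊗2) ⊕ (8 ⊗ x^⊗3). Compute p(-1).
p(-1) = -1

A tropical monomial a ⊗ x^⊗i evaluates to a + i · x. Evaluating each term at x = -1:
  Term 0 contributes -1 + 0 · -1 = -1
  Term 1 contributes 4 + 1 · -1 = 3
  Term 2 contributes 6 + 2 · -1 = 4
  Term 3 contributes 8 + 3 · -1 = 5
p(-1) = ⊕ of these = min[-1, 3, 4, 5] = -1.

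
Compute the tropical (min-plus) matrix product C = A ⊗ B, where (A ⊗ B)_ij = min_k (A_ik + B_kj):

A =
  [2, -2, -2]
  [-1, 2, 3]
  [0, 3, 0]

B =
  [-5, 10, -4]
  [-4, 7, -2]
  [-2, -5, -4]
A ⊗ B =
  [-6, -7, -6]
  [-6, -2, -5]
  [-5, -5, -4]

Apply the min-plus product entry-by-entry:
  C[0][0] = min over k of (A[0][0] + B[0][0] = 2 + -5 = -3, A[0][1] + B[1][0] = -2 + -4 = -6, A[0][2] + B[2][0] = -2 + -2 = -4) = -6 (attained at k = 1)
  C[0][1] = min over k of (A[0][0] + B[0][1] = 2 + 10 = 12, A[0][1] + B[1][1] = -2 + 7 = 5, A[0][2] + B[2][1] = -2 + -5 = -7) = -7 (attained at k = 2)
  C[0][2] = min over k of (A[0][0] + B[0][2] = 2 + -4 = -2, A[0][1] + B[1][2] = -2 + -2 = -4, A[0][2] + B[2][2] = -2 + -4 = -6) = -6 (attained at k = 2)
  C[1][0] = min over k of (A[1][0] + B[0][0] = -1 + -5 = -6, A[1][1] + B[1][0] = 2 + -4 = -2, A[1][2] + B[2][0] = 3 + -2 = 1) = -6 (attained at k = 0)
  C[1][1] = min over k of (A[1][0] + B[0][1] = -1 + 10 = 9, A[1][1] + B[1][1] = 2 + 7 = 9, A[1][2] + B[2][1] = 3 + -5 = -2) = -2 (attained at k = 2)
  C[1][2] = min over k of (A[1][0] + B[0][2] = -1 + -4 = -5, A[1][1] + B[1][2] = 2 + -2 = 0, A[1][2] + B[2][2] = 3 + -4 = -1) = -5 (attained at k = 0)
  C[2][0] = min over k of (A[2][0] + B[0][0] = 0 + -5 = -5, A[2][1] + B[1][0] = 3 + -4 = -1, A[2][2] + B[2][0] = 0 + -2 = -2) = -5 (attained at k = 0)
  C[2][1] = min over k of (A[2][0] + B[0][1] = 0 + 10 = 10, A[2][1] + B[1][1] = 3 + 7 = 10, A[2][2] + B[2][1] = 0 + -5 = -5) = -5 (attained at k = 2)
  C[2][2] = min over k of (A[2][0] + B[0][2] = 0 + -4 = -4, A[2][1] + B[1][2] = 3 + -2 = 1, A[2][2] + B[2][2] = 0 + -4 = -4) = -4 (attained at k = 0)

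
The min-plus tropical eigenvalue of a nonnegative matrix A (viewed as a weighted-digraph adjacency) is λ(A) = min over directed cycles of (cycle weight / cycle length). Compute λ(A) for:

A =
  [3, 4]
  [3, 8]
λ(A) = 3

Enumerate directed cycles and compute their means (weight / length). Sample:
  cycle 0 → 0: weight = 3, length = 1, mean = 3/1 ≈ 3.000
  cycle 1 → 1: weight = 8, length = 1, mean = 8/1 ≈ 8.000
  cycle 0 → 1 → 0: weight = 7, length = 2, mean = 7/2 ≈ 3.500
  cycle 1 → 0 → 1: weight = 7, length = 2, mean = 7/2 ≈ 3.500
Minimum mean = 3.000, attained e.g. along the cycle 0 → 0 with weight 3 and length 1. So λ(A) = 3/1 = 3.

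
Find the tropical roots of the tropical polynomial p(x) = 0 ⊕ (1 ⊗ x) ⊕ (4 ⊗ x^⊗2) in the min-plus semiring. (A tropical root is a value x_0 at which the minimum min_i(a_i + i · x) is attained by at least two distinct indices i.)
Roots: {-3, -1}

Each tropical root is a break point of the lower envelope of the lines y = a_i + i · x (there are 3 lines, with slopes 0, 1, ..., 2). Only the lines that attain the minimum somewhere contribute to roots; other lines are dominated. Here the surviving (envelope) indices are i = 2, i = 1, i = 0.
Intersections between consecutive envelope lines give the roots: for adjacent envelope indices i < j the intersection is x = (a_i − a_j) / (j − i). Reading off the sorted break points: {-3, -1}.
Verification: at each break x_0, at least two indices attain the minimum of min_i(a_i + i · x_0).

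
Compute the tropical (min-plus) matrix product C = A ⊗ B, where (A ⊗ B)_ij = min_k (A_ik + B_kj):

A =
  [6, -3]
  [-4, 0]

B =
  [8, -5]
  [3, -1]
A ⊗ B =
  [0, -4]
  [3, -9]

Apply the min-plus product entry-by-entry:
  C[0][0] = min over k of (A[0][0] + B[0][0] = 6 + 8 = 14, A[0][1] + B[1][0] = -3 + 3 = 0) = 0 (attained at k = 1)
  C[0][1] = min over k of (A[0][0] + B[0][1] = 6 + -5 = 1, A[0][1] + B[1][1] = -3 + -1 = -4) = -4 (attained at k = 1)
  C[1][0] = min over k of (A[1][0] + B[0][0] = -4 + 8 = 4, A[1][1] + B[1][0] = 0 + 3 = 3) = 3 (attained at k = 1)
  C[1][1] = min over k of (A[1][0] + B[0][1] = -4 + -5 = -9, A[1][1] + B[1][1] = 0 + -1 = -1) = -9 (attained at k = 0)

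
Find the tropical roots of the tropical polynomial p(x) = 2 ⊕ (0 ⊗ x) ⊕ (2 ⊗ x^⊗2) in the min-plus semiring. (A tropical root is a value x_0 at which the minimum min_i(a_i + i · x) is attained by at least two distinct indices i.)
Roots: {-2, 2}

Each tropical root is a break point of the lower envelope of the lines y = a_i + i · x (there are 3 lines, with slopes 0, 1, ..., 2). Only the lines that attain the minimum somewhere contribute to roots; other lines are dominated. Here the surviving (envelope) indices are i = 2, i = 1, i = 0.
Intersections between consecutive envelope lines give the roots: for adjacent envelope indices i < j the intersection is x = (a_i − a_j) / (j − i). Reading off the sorted break points: {-2, 2}.
Verification: at each break x_0, at least two indices attain the minimum of min_i(a_i + i · x_0).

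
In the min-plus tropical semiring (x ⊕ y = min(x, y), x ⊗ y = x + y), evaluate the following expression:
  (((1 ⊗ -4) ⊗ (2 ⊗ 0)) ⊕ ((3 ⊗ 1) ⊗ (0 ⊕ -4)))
(((1 ⊗ -4) ⊗ (2 ⊗ 0)) ⊕ ((3 ⊗ 1) ⊗ (0 ⊕ -4))) = -1

Expand innermost to outermost. Recall ⊕ takes the minimum of its arguments and ⊗ takes their sum. Working out the expression (((1 ⊗ -4) ⊗ (2 ⊗ 0)) ⊕ ((3 ⊗ 1) ⊗ (0 ⊕ -4))) gives -1.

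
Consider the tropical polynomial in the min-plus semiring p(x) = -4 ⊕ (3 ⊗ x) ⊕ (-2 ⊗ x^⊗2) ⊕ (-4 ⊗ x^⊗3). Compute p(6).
p(6) = -4

A tropical monomial a ⊗ x^⊗i evaluates to a + i · x. Evaluating each term at x = 6:
  Term 0 contributes -4 + 0 · 6 = -4
  Term 1 contributes 3 + 1 · 6 = 9
  Term 2 contributes -2 + 2 · 6 = 10
  Term 3 contributes -4 + 3 · 6 = 14
p(6) = ⊕ of these = min[-4, 9, 10, 14] = -4.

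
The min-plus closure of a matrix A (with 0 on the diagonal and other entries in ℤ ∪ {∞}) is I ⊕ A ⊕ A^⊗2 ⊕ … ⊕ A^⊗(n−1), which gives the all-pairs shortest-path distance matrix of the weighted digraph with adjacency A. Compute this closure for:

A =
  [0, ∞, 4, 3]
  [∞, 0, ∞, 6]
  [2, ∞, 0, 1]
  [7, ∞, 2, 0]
Closure =
  [0, ∞, 4, 3]
  [10, 0, 8, 6]
  [2, ∞, 0, 1]
  [4, ∞, 2, 0]

This is the Floyd-Warshall all-pairs shortest-path computation. For each intermediate vertex k = 0, 1, …, 3, update dist[i][j] ← min(dist[i][j], dist[i][k] + dist[k][j]). The final matrix gives, for each (i, j), the minimum total weight of any directed path from i to j (possibly empty when i = j).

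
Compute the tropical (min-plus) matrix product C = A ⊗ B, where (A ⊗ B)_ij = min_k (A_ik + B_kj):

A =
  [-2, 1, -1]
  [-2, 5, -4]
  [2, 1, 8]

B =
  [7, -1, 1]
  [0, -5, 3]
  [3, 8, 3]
A ⊗ B =
  [1, -4, -1]
  [-1, -3, -1]
  [1, -4, 3]

Apply the min-plus product entry-by-entry:
  C[0][0] = min over k of (A[0][0] + B[0][0] = -2 + 7 = 5, A[0][1] + B[1][0] = 1 + 0 = 1, A[0][2] + B[2][0] = -1 + 3 = 2) = 1 (attained at k = 1)
  C[0][1] = min over k of (A[0][0] + B[0][1] = -2 + -1 = -3, A[0][1] + B[1][1] = 1 + -5 = -4, A[0][2] + B[2][1] = -1 + 8 = 7) = -4 (attained at k = 1)
  C[0][2] = min over k of (A[0][0] + B[0][2] = -2 + 1 = -1, A[0][1] + B[1][2] = 1 + 3 = 4, A[0][2] + B[2][2] = -1 + 3 = 2) = -1 (attained at k = 0)
  C[1][0] = min over k of (A[1][0] + B[0][0] = -2 + 7 = 5, A[1][1] + B[1][0] = 5 + 0 = 5, A[1][2] + B[2][0] = -4 + 3 = -1) = -1 (attained at k = 2)
  C[1][1] = min over k of (A[1][0] + B[0][1] = -2 + -1 = -3, A[1][1] + B[1][1] = 5 + -5 = 0, A[1][2] + B[2][1] = -4 + 8 = 4) = -3 (attained at k = 0)
  C[1][2] = min over k of (A[1][0] + B[0][2] = -2 + 1 = -1, A[1][1] + B[1][2] = 5 + 3 = 8, A[1][2] + B[2][2] = -4 + 3 = -1) = -1 (attained at k = 0)
  C[2][0] = min over k of (A[2][0] + B[0][0] = 2 + 7 = 9, A[2][1] + B[1][0] = 1 + 0 = 1, A[2][2] + B[2][0] = 8 + 3 = 11) = 1 (attained at k = 1)
  C[2][1] = min over k of (A[2][0] + B[0][1] = 2 + -1 = 1, A[2][1] + B[1][1] = 1 + -5 = -4, A[2][2] + B[2][1] = 8 + 8 = 16) = -4 (attained at k = 1)
  C[2][2] = min over k of (A[2][0] + B[0][2] = 2 + 1 = 3, A[2][1] + B[1][2] = 1 + 3 = 4, A[2][2] + B[2][2] = 8 + 3 = 11) = 3 (attained at k = 0)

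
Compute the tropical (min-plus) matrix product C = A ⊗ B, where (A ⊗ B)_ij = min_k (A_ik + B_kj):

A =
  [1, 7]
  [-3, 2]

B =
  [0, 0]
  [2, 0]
A ⊗ B =
  [1, 1]
  [-3, -3]

Apply the min-plus product entry-by-entry:
  C[0][0] = min over k of (A[0][0] + B[0][0] = 1 + 0 = 1, A[0][1] + B[1][0] = 7 + 2 = 9) = 1 (attained at k = 0)
  C[0][1] = min over k of (A[0][0] + B[0][1] = 1 + 0 = 1, A[0][1] + B[1][1] = 7 + 0 = 7) = 1 (attained at k = 0)
  C[1][0] = min over k of (A[1][0] + B[0][0] = -3 + 0 = -3, A[1][1] + B[1][0] = 2 + 2 = 4) = -3 (attained at k = 0)
  C[1][1] = min over k of (A[1][0] + B[0][1] = -3 + 0 = -3, A[1][1] + B[1][1] = 2 + 0 = 2) = -3 (attained at k = 0)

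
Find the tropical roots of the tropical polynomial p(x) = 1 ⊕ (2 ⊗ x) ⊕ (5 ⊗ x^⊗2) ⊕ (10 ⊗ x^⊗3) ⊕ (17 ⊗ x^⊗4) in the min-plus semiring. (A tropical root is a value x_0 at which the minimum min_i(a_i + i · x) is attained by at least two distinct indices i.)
Roots: {-7, -5, -3, -1}

Each tropical root is a break point of the lower envelope of the lines y = a_i + i · x (there are 5 lines, with slopes 0, 1, ..., 4). Only the lines that attain the minimum somewhere contribute to roots; other lines are dominated. Here the surviving (envelope) indices are i = 4, i = 3, i = 2, i = 1, i = 0.
Intersections between consecutive envelope lines give the roots: for adjacent envelope indices i < j the intersection is x = (a_i − a_j) / (j − i). Reading off the sorted break points: {-7, -5, -3, -1}.
Verification: at each break x_0, at least two indices attain the minimum of min_i(a_i + i · x_0).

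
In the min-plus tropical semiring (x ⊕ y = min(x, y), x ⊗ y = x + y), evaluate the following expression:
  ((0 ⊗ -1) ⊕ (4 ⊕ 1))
((0 ⊗ -1) ⊕ (4 ⊕ 1)) = -1

Expand innermost to outermost. Recall ⊕ takes the minimum of its arguments and ⊗ takes their sum. Working out the expression ((0 ⊗ -1) ⊕ (4 ⊕ 1)) gives -1.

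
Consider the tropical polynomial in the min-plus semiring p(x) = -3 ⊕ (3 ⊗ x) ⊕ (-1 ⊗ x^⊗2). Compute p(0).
p(0) = -3

A tropical monomial a ⊗ x^⊗i evaluates to a + i · x. Evaluating each term at x = 0:
  Term 0 contributes -3 + 0 · 0 = -3
  Term 1 contributes 3 + 1 · 0 = 3
  Term 2 contributes -1 + 2 · 0 = -1
p(0) = ⊕ of these = min[-3, 3, -1] = -3.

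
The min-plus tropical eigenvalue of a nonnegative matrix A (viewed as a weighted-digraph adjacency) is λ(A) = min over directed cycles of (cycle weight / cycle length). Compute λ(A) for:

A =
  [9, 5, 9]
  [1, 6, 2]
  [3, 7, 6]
λ(A) = 3

Enumerate directed cycles and compute their means (weight / length). Sample:
  cycle 0 → 0: weight = 9, length = 1, mean = 9/1 ≈ 9.000
  cycle 1 → 1: weight = 6, length = 1, mean = 6/1 ≈ 6.000
  cycle 2 → 2: weight = 6, length = 1, mean = 6/1 ≈ 6.000
  cycle 0 → 1 → 0: weight = 6, length = 2, mean = 6/2 ≈ 3.000
  cycle 0 → 2 → 0: weight = 12, length = 2, mean = 12/2 ≈ 6.000
  cycle 1 → 0 → 1: weight = 6, length = 2, mean = 6/2 ≈ 3.000
Minimum mean = 3.000, attained e.g. along the cycle 0 → 1 → 0 with weight 6 and length 2. So λ(A) = 6/2 = 3.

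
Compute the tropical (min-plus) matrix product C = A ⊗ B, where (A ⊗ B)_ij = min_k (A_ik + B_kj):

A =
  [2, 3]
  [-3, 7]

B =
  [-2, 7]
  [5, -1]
A ⊗ B =
  [0, 2]
  [-5, 4]

Apply the min-plus product entry-by-entry:
  C[0][0] = min over k of (A[0][0] + B[0][0] = 2 + -2 = 0, A[0][1] + B[1][0] = 3 + 5 = 8) = 0 (attained at k = 0)
  C[0][1] = min over k of (A[0][0] + B[0][1] = 2 + 7 = 9, A[0][1] + B[1][1] = 3 + -1 = 2) = 2 (attained at k = 1)
  C[1][0] = min over k of (A[1][0] + B[0][0] = -3 + -2 = -5, A[1][1] + B[1][0] = 7 + 5 = 12) = -5 (attained at k = 0)
  C[1][1] = min over k of (A[1][0] + B[0][1] = -3 + 7 = 4, A[1][1] + B[1][1] = 7 + -1 = 6) = 4 (attained at k = 0)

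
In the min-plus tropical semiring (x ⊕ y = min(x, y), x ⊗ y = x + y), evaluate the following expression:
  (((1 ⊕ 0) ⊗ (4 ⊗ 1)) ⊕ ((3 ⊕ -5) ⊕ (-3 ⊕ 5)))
(((1 ⊕ 0) ⊗ (4 ⊗ 1)) ⊕ ((3 ⊕ -5) ⊕ (-3 ⊕ 5))) = -5

Expand innermost to outermost. Recall ⊕ takes the minimum of its arguments and ⊗ takes their sum. Working out the expression (((1 ⊕ 0) ⊗ (4 ⊗ 1)) ⊕ ((3 ⊕ -5) ⊕ (-3 ⊕ 5))) gives -5.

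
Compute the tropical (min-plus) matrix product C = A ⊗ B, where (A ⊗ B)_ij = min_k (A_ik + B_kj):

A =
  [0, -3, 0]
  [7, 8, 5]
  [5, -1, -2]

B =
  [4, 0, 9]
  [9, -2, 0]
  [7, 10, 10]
A ⊗ B =
  [4, -5, -3]
  [11, 6, 8]
  [5, -3, -1]

Apply the min-plus product entry-by-entry:
  C[0][0] = min over k of (A[0][0] + B[0][0] = 0 + 4 = 4, A[0][1] + B[1][0] = -3 + 9 = 6, A[0][2] + B[2][0] = 0 + 7 = 7) = 4 (attained at k = 0)
  C[0][1] = min over k of (A[0][0] + B[0][1] = 0 + 0 = 0, A[0][1] + B[1][1] = -3 + -2 = -5, A[0][2] + B[2][1] = 0 + 10 = 10) = -5 (attained at k = 1)
  C[0][2] = min over k of (A[0][0] + B[0][2] = 0 + 9 = 9, A[0][1] + B[1][2] = -3 + 0 = -3, A[0][2] + B[2][2] = 0 + 10 = 10) = -3 (attained at k = 1)
  C[1][0] = min over k of (A[1][0] + B[0][0] = 7 + 4 = 11, A[1][1] + B[1][0] = 8 + 9 = 17, A[1][2] + B[2][0] = 5 + 7 = 12) = 11 (attained at k = 0)
  C[1][1] = min over k of (A[1][0] + B[0][1] = 7 + 0 = 7, A[1][1] + B[1][1] = 8 + -2 = 6, A[1][2] + B[2][1] = 5 + 10 = 15) = 6 (attained at k = 1)
  C[1][2] = min over k of (A[1][0] + B[0][2] = 7 + 9 = 16, A[1][1] + B[1][2] = 8 + 0 = 8, A[1][2] + B[2][2] = 5 + 10 = 15) = 8 (attained at k = 1)
  C[2][0] = min over k of (A[2][0] + B[0][0] = 5 + 4 = 9, A[2][1] + B[1][0] = -1 + 9 = 8, A[2][2] + B[2][0] = -2 + 7 = 5) = 5 (attained at k = 2)
  C[2][1] = min over k of (A[2][0] + B[0][1] = 5 + 0 = 5, A[2][1] + B[1][1] = -1 + -2 = -3, A[2][2] + B[2][1] = -2 + 10 = 8) = -3 (attained at k = 1)
  C[2][2] = min over k of (A[2][0] + B[0][2] = 5 + 9 = 14, A[2][1] + B[1][2] = -1 + 0 = -1, A[2][2] + B[2][2] = -2 + 10 = 8) = -1 (attained at k = 1)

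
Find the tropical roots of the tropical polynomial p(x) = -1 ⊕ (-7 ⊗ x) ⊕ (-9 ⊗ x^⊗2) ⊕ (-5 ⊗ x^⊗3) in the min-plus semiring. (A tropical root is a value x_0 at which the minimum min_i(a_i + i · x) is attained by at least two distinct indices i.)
Roots: {-4, 2, 6}

Each tropical root is a break point of the lower envelope of the lines y = a_i + i · x (there are 4 lines, with slopes 0, 1, ..., 3). Only the lines that attain the minimum somewhere contribute to roots; other lines are dominated. Here the surviving (envelope) indices are i = 3, i = 2, i = 1, i = 0.
Intersections between consecutive envelope lines give the roots: for adjacent envelope indices i < j the intersection is x = (a_i − a_j) / (j − i). Reading off the sorted break points: {-4, 2, 6}.
Verification: at each break x_0, at least two indices attain the minimum of min_i(a_i + i · x_0).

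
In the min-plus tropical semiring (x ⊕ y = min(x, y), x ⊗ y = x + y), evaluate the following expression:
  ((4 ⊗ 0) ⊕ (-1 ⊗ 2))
((4 ⊗ 0) ⊕ (-1 ⊗ 2)) = 1

Expand innermost to outermost. Recall ⊕ takes the minimum of its arguments and ⊗ takes their sum. Working out the expression ((4 ⊗ 0) ⊕ (-1 ⊗ 2)) gives 1.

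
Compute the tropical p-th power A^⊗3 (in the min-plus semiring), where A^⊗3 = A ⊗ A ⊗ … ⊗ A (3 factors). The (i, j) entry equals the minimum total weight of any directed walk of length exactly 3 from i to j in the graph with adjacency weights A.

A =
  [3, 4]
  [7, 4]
A^⊗3 =
  [9, 10]
  [13, 12]

Each entry (A^⊗3)_ij equals the minimum over all length-3 walks i = v_0 → v_1 → … → v_3 = j of Σ_t A[v_t][v_{t+1}]. For example, for (i, j) = (0, 1) we minimise over 4 possible intermediate vertex sequences; the minimum is 10, attained along the walk 0 → 0 → 0 → 1.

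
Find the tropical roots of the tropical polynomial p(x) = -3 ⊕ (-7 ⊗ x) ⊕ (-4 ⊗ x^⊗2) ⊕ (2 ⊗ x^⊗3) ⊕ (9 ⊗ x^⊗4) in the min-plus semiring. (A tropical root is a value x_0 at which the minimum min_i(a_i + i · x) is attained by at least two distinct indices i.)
Roots: {-7, -6, -3, 4}

Each tropical root is a break point of the lower envelope of the lines y = a_i + i · x (there are 5 lines, with slopes 0, 1, ..., 4). Only the lines that attain the minimum somewhere contribute to roots; other lines are dominated. Here the surviving (envelope) indices are i = 4, i = 3, i = 2, i = 1, i = 0.
Intersections between consecutive envelope lines give the roots: for adjacent envelope indices i < j the intersection is x = (a_i − a_j) / (j − i). Reading off the sorted break points: {-7, -6, -3, 4}.
Verification: at each break x_0, at least two indices attain the minimum of min_i(a_i + i · x_0).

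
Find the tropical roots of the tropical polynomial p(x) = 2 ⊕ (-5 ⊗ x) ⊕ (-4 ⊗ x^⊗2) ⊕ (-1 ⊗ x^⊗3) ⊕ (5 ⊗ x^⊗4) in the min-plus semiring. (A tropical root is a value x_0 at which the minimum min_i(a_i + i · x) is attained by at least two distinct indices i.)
Roots: {-6, -3, -1, 7}

Each tropical root is a break point of the lower envelope of the lines y = a_i + i · x (there are 5 lines, with slopes 0, 1, ..., 4). Only the lines that attain the minimum somewhere contribute to roots; other lines are dominated. Here the surviving (envelope) indices are i = 4, i = 3, i = 2, i = 1, i = 0.
Intersections between consecutive envelope lines give the roots: for adjacent envelope indices i < j the intersection is x = (a_i − a_j) / (j − i). Reading off the sorted break points: {-6, -3, -1, 7}.
Verification: at each break x_0, at least two indices attain the minimum of min_i(a_i + i · x_0).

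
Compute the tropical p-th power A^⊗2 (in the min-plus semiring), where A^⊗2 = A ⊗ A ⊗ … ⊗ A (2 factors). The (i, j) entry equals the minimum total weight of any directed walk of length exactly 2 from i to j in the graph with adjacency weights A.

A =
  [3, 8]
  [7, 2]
A^⊗2 =
  [6, 10]
  [9, 4]

Each entry (A^⊗2)_ij equals the minimum over all length-2 walks i = v_0 → v_1 → … → v_2 = j of Σ_t A[v_t][v_{t+1}]. For example, for (i, j) = (0, 1) we minimise over 2 possible intermediate vertex sequences; the minimum is 10, attained along the walk 0 → 1 → 1.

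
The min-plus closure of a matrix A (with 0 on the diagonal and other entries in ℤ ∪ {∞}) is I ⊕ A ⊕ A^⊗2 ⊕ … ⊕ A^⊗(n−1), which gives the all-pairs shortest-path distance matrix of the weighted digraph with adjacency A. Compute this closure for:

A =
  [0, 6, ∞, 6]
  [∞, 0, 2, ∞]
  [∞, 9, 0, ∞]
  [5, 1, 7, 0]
Closure =
  [0, 6, 8, 6]
  [∞, 0, 2, ∞]
  [∞, 9, 0, ∞]
  [5, 1, 3, 0]

This is the Floyd-Warshall all-pairs shortest-path computation. For each intermediate vertex k = 0, 1, …, 3, update dist[i][j] ← min(dist[i][j], dist[i][k] + dist[k][j]). The final matrix gives, for each (i, j), the minimum total weight of any directed path from i to j (possibly empty when i = j).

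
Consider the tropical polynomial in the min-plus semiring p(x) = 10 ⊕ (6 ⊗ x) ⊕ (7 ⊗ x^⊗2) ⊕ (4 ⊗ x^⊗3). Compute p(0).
p(0) = 4

A tropical monomial a ⊗ x^⊗i evaluates to a + i · x. Evaluating each term at x = 0:
  Term 0 contributes 10 + 0 · 0 = 10
  Term 1 contributes 6 + 1 · 0 = 6
  Term 2 contributes 7 + 2 · 0 = 7
  Term 3 contributes 4 + 3 · 0 = 4
p(0) = ⊕ of these = min[10, 6, 7, 4] = 4.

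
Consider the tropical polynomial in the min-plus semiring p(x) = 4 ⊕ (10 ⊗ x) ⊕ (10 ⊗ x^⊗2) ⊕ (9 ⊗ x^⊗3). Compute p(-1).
p(-1) = 4

A tropical monomial a ⊗ x^⊗i evaluates to a + i · x. Evaluating each term at x = -1:
  Term 0 contributes 4 + 0 · -1 = 4
  Term 1 contributes 10 + 1 · -1 = 9
  Term 2 contributes 10 + 2 · -1 = 8
  Term 3 contributes 9 + 3 · -1 = 6
p(-1) = ⊕ of these = min[4, 9, 8, 6] = 4.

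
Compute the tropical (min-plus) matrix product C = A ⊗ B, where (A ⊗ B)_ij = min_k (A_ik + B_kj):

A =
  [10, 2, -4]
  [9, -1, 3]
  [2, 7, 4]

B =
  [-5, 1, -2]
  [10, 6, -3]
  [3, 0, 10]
A ⊗ B =
  [-1, -4, -1]
  [4, 3, -4]
  [-3, 3, 0]

Apply the min-plus product entry-by-entry:
  C[0][0] = min over k of (A[0][0] + B[0][0] = 10 + -5 = 5, A[0][1] + B[1][0] = 2 + 10 = 12, A[0][2] + B[2][0] = -4 + 3 = -1) = -1 (attained at k = 2)
  C[0][1] = min over k of (A[0][0] + B[0][1] = 10 + 1 = 11, A[0][1] + B[1][1] = 2 + 6 = 8, A[0][2] + B[2][1] = -4 + 0 = -4) = -4 (attained at k = 2)
  C[0][2] = min over k of (A[0][0] + B[0][2] = 10 + -2 = 8, A[0][1] + B[1][2] = 2 + -3 = -1, A[0][2] + B[2][2] = -4 + 10 = 6) = -1 (attained at k = 1)
  C[1][0] = min over k of (A[1][0] + B[0][0] = 9 + -5 = 4, A[1][1] + B[1][0] = -1 + 10 = 9, A[1][2] + B[2][0] = 3 + 3 = 6) = 4 (attained at k = 0)
  C[1][1] = min over k of (A[1][0] + B[0][1] = 9 + 1 = 10, A[1][1] + B[1][1] = -1 + 6 = 5, A[1][2] + B[2][1] = 3 + 0 = 3) = 3 (attained at k = 2)
  C[1][2] = min over k of (A[1][0] + B[0][2] = 9 + -2 = 7, A[1][1] + B[1][2] = -1 + -3 = -4, A[1][2] + B[2][2] = 3 + 10 = 13) = -4 (attained at k = 1)
  C[2][0] = min over k of (A[2][0] + B[0][0] = 2 + -5 = -3, A[2][1] + B[1][0] = 7 + 10 = 17, A[2][2] + B[2][0] = 4 + 3 = 7) = -3 (attained at k = 0)
  C[2][1] = min over k of (A[2][0] + B[0][1] = 2 + 1 = 3, A[2][1] + B[1][1] = 7 + 6 = 13, A[2][2] + B[2][1] = 4 + 0 = 4) = 3 (attained at k = 0)
  C[2][2] = min over k of (A[2][0] + B[0][2] = 2 + -2 = 0, A[2][1] + B[1][2] = 7 + -3 = 4, A[2][2] + B[2][2] = 4 + 10 = 14) = 0 (attained at k = 0)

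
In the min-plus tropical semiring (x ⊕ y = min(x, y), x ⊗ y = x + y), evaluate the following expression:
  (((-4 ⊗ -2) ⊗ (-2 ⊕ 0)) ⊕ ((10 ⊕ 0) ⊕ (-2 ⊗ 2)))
(((-4 ⊗ -2) ⊗ (-2 ⊕ 0)) ⊕ ((10 ⊕ 0) ⊕ (-2 ⊗ 2))) = -8

Expand innermost to outermost. Recall ⊕ takes the minimum of its arguments and ⊗ takes their sum. Working out the expression (((-4 ⊗ -2) ⊗ (-2 ⊕ 0)) ⊕ ((10 ⊕ 0) ⊕ (-2 ⊗ 2))) gives -8.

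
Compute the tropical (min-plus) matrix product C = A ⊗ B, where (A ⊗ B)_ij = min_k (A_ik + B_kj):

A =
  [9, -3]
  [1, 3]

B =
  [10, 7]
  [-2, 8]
A ⊗ B =
  [-5, 5]
  [1, 8]

Apply the min-plus product entry-by-entry:
  C[0][0] = min over k of (A[0][0] + B[0][0] = 9 + 10 = 19, A[0][1] + B[1][0] = -3 + -2 = -5) = -5 (attained at k = 1)
  C[0][1] = min over k of (A[0][0] + B[0][1] = 9 + 7 = 16, A[0][1] + B[1][1] = -3 + 8 = 5) = 5 (attained at k = 1)
  C[1][0] = min over k of (A[1][0] + B[0][0] = 1 + 10 = 11, A[1][1] + B[1][0] = 3 + -2 = 1) = 1 (attained at k = 1)
  C[1][1] = min over k of (A[1][0] + B[0][1] = 1 + 7 = 8, A[1][1] + B[1][1] = 3 + 8 = 11) = 8 (attained at k = 0)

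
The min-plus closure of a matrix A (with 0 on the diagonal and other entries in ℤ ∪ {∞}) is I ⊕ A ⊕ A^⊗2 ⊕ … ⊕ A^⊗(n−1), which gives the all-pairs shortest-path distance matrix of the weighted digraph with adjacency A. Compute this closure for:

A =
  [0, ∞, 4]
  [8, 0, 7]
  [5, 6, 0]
Closure =
  [0, 10, 4]
  [8, 0, 7]
  [5, 6, 0]

This is the Floyd-Warshall all-pairs shortest-path computation. For each intermediate vertex k = 0, 1, …, 2, update dist[i][j] ← min(dist[i][j], dist[i][k] + dist[k][j]). The final matrix gives, for each (i, j), the minimum total weight of any directed path from i to j (possibly empty when i = j).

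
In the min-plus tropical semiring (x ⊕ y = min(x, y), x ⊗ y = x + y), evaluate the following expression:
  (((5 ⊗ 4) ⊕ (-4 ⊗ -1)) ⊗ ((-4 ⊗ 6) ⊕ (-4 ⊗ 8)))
(((5 ⊗ 4) ⊕ (-4 ⊗ -1)) ⊗ ((-4 ⊗ 6) ⊕ (-4 ⊗ 8))) = -3

Expand innermost to outermost. Recall ⊕ takes the minimum of its arguments and ⊗ takes their sum. Working out the expression (((5 ⊗ 4) ⊕ (-4 ⊗ -1)) ⊗ ((-4 ⊗ 6) ⊕ (-4 ⊗ 8))) gives -3.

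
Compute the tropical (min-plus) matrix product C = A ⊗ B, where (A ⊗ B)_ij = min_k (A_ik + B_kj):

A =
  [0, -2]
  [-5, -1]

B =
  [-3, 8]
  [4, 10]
A ⊗ B =
  [-3, 8]
  [-8, 3]

Apply the min-plus product entry-by-entry:
  C[0][0] = min over k of (A[0][0] + B[0][0] = 0 + -3 = -3, A[0][1] + B[1][0] = -2 + 4 = 2) = -3 (attained at k = 0)
  C[0][1] = min over k of (A[0][0] + B[0][1] = 0 + 8 = 8, A[0][1] + B[1][1] = -2 + 10 = 8) = 8 (attained at k = 0)
  C[1][0] = min over k of (A[1][0] + B[0][0] = -5 + -3 = -8, A[1][1] + B[1][0] = -1 + 4 = 3) = -8 (attained at k = 0)
  C[1][1] = min over k of (A[1][0] + B[0][1] = -5 + 8 = 3, A[1][1] + B[1][1] = -1 + 10 = 9) = 3 (attained at k = 0)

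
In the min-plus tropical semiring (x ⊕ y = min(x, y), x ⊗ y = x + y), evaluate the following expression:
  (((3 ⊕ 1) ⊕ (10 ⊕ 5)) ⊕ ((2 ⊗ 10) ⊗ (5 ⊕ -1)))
(((3 ⊕ 1) ⊕ (10 ⊕ 5)) ⊕ ((2 ⊗ 10) ⊗ (5 ⊕ -1))) = 1

Expand innermost to outermost. Recall ⊕ takes the minimum of its arguments and ⊗ takes their sum. Working out the expression (((3 ⊕ 1) ⊕ (10 ⊕ 5)) ⊕ ((2 ⊗ 10) ⊗ (5 ⊕ -1))) gives 1.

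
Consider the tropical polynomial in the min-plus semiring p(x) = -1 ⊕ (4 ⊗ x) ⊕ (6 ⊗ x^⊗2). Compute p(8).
p(8) = -1

A tropical monomial a ⊗ x^⊗i evaluates to a + i · x. Evaluating each term at x = 8:
  Term 0 contributes -1 + 0 · 8 = -1
  Term 1 contributes 4 + 1 · 8 = 12
  Term 2 contributes 6 + 2 · 8 = 22
p(8) = ⊕ of these = min[-1, 12, 22] = -1.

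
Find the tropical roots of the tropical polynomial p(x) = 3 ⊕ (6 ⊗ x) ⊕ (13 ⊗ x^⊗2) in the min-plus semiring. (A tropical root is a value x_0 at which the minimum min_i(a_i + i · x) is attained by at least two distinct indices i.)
Roots: {-7, -3}

Each tropical root is a break point of the lower envelope of the lines y = a_i + i · x (there are 3 lines, with slopes 0, 1, ..., 2). Only the lines that attain the minimum somewhere contribute to roots; other lines are dominated. Here the surviving (envelope) indices are i = 2, i = 1, i = 0.
Intersections between consecutive envelope lines give the roots: for adjacent envelope indices i < j the intersection is x = (a_i − a_j) / (j − i). Reading off the sorted break points: {-7, -3}.
Verification: at each break x_0, at least two indices attain the minimum of min_i(a_i + i · x_0).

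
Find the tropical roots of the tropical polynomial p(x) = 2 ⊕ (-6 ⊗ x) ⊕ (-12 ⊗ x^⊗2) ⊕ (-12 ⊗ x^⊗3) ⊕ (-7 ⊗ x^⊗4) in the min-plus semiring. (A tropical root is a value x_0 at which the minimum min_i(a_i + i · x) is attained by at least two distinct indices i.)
Roots: {-5, 0, 6, 8}

Each tropical root is a break point of the lower envelope of the lines y = a_i + i · x (there are 5 lines, with slopes 0, 1, ..., 4). Only the lines that attain the minimum somewhere contribute to roots; other lines are dominated. Here the surviving (envelope) indices are i = 4, i = 3, i = 2, i = 1, i = 0.
Intersections between consecutive envelope lines give the roots: for adjacent envelope indices i < j the intersection is x = (a_i − a_j) / (j − i). Reading off the sorted break points: {-5, 0, 6, 8}.
Verification: at each break x_0, at least two indices attain the minimum of min_i(a_i + i · x_0).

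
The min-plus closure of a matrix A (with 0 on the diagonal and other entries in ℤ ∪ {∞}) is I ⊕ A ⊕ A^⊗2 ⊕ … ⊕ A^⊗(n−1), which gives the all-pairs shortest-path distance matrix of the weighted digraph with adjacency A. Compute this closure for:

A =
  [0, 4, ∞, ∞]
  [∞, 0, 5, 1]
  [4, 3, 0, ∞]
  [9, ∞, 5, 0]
Closure =
  [0, 4, 9, 5]
  [9, 0, 5, 1]
  [4, 3, 0, 4]
  [9, 8, 5, 0]

This is the Floyd-Warshall all-pairs shortest-path computation. For each intermediate vertex k = 0, 1, …, 3, update dist[i][j] ← min(dist[i][j], dist[i][k] + dist[k][j]). The final matrix gives, for each (i, j), the minimum total weight of any directed path from i to j (possibly empty when i = j).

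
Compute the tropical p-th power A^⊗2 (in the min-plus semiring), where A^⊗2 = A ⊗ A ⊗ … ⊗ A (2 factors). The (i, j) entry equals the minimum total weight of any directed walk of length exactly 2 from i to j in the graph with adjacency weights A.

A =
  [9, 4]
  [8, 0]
A^⊗2 =
  [12, 4]
  [8, 0]

Each entry (A^⊗2)_ij equals the minimum over all length-2 walks i = v_0 → v_1 → … → v_2 = j of Σ_t A[v_t][v_{t+1}]. For example, for (i, j) = (0, 1) we minimise over 2 possible intermediate vertex sequences; the minimum is 4, attained along the walk 0 → 1 → 1.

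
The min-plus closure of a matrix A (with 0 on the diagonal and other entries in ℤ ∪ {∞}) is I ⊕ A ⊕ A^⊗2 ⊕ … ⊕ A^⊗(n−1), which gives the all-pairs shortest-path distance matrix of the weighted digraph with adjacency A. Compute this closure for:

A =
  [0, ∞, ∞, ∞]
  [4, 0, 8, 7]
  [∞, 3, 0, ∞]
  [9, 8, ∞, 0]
Closure =
  [0, ∞, ∞, ∞]
  [4, 0, 8, 7]
  [7, 3, 0, 10]
  [9, 8, 16, 0]

This is the Floyd-Warshall all-pairs shortest-path computation. For each intermediate vertex k = 0, 1, …, 3, update dist[i][j] ← min(dist[i][j], dist[i][k] + dist[k][j]). The final matrix gives, for each (i, j), the minimum total weight of any directed path from i to j (possibly empty when i = j).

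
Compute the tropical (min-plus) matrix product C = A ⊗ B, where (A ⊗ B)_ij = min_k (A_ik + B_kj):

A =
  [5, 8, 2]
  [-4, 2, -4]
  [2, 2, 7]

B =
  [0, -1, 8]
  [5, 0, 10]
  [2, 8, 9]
A ⊗ B =
  [4, 4, 11]
  [-4, -5, 4]
  [2, 1, 10]

Apply the min-plus product entry-by-entry:
  C[0][0] = min over k of (A[0][0] + B[0][0] = 5 + 0 = 5, A[0][1] + B[1][0] = 8 + 5 = 13, A[0][2] + B[2][0] = 2 + 2 = 4) = 4 (attained at k = 2)
  C[0][1] = min over k of (A[0][0] + B[0][1] = 5 + -1 = 4, A[0][1] + B[1][1] = 8 + 0 = 8, A[0][2] + B[2][1] = 2 + 8 = 10) = 4 (attained at k = 0)
  C[0][2] = min over k of (A[0][0] + B[0][2] = 5 + 8 = 13, A[0][1] + B[1][2] = 8 + 10 = 18, A[0][2] + B[2][2] = 2 + 9 = 11) = 11 (attained at k = 2)
  C[1][0] = min over k of (A[1][0] + B[0][0] = -4 + 0 = -4, A[1][1] + B[1][0] = 2 + 5 = 7, A[1][2] + B[2][0] = -4 + 2 = -2) = -4 (attained at k = 0)
  C[1][1] = min over k of (A[1][0] + B[0][1] = -4 + -1 = -5, A[1][1] + B[1][1] = 2 + 0 = 2, A[1][2] + B[2][1] = -4 + 8 = 4) = -5 (attained at k = 0)
  C[1][2] = min over k of (A[1][0] + B[0][2] = -4 + 8 = 4, A[1][1] + B[1][2] = 2 + 10 = 12, A[1][2] + B[2][2] = -4 + 9 = 5) = 4 (attained at k = 0)
  C[2][0] = min over k of (A[2][0] + B[0][0] = 2 + 0 = 2, A[2][1] + B[1][0] = 2 + 5 = 7, A[2][2] + B[2][0] = 7 + 2 = 9) = 2 (attained at k = 0)
  C[2][1] = min over k of (A[2][0] + B[0][1] = 2 + -1 = 1, A[2][1] + B[1][1] = 2 + 0 = 2, A[2][2] + B[2][1] = 7 + 8 = 15) = 1 (attained at k = 0)
  C[2][2] = min over k of (A[2][0] + B[0][2] = 2 + 8 = 10, A[2][1] + B[1][2] = 2 + 10 = 12, A[2][2] + B[2][2] = 7 + 9 = 16) = 10 (attained at k = 0)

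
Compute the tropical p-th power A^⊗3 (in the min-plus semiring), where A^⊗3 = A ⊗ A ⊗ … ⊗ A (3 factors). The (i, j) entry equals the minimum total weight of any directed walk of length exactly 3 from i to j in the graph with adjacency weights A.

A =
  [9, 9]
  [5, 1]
A^⊗3 =
  [15, 11]
  [7, 3]

Each entry (A^⊗3)_ij equals the minimum over all length-3 walks i = v_0 → v_1 → … → v_3 = j of Σ_t A[v_t][v_{t+1}]. For example, for (i, j) = (0, 1) we minimise over 4 possible intermediate vertex sequences; the minimum is 11, attained along the walk 0 → 1 → 1 → 1.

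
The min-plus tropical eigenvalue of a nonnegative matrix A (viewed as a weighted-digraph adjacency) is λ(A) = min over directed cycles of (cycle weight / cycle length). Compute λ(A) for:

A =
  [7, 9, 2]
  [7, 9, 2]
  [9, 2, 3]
λ(A) = 2

Enumerate directed cycles and compute their means (weight / length). Sample:
  cycle 0 → 0: weight = 7, length = 1, mean = 7/1 ≈ 7.000
  cycle 1 → 1: weight = 9, length = 1, mean = 9/1 ≈ 9.000
  cycle 2 → 2: weight = 3, length = 1, mean = 3/1 ≈ 3.000
  cycle 0 → 1 → 0: weight = 16, length = 2, mean = 16/2 ≈ 8.000
  cycle 0 → 2 → 0: weight = 11, length = 2, mean = 11/2 ≈ 5.500
  cycle 1 → 0 → 1: weight = 16, length = 2, mean = 16/2 ≈ 8.000
Minimum mean = 2.000, attained e.g. along the cycle 1 → 2 → 1 with weight 4 and length 2. So λ(A) = 4/2 = 2.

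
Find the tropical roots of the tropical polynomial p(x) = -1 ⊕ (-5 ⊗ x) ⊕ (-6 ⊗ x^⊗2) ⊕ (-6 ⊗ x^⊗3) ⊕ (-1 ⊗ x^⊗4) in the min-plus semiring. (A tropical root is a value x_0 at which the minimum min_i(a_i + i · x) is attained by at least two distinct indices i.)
Roots: {-5, 0, 1, 4}

Each tropical root is a break point of the lower envelope of the lines y = a_i + i · x (there are 5 lines, with slopes 0, 1, ..., 4). Only the lines that attain the minimum somewhere contribute to roots; other lines are dominated. Here the surviving (envelope) indices are i = 4, i = 3, i = 2, i = 1, i = 0.
Intersections between consecutive envelope lines give the roots: for adjacent envelope indices i < j the intersection is x = (a_i − a_j) / (j − i). Reading off the sorted break points: {-5, 0, 1, 4}.
Verification: at each break x_0, at least two indices attain the minimum of min_i(a_i + i · x_0).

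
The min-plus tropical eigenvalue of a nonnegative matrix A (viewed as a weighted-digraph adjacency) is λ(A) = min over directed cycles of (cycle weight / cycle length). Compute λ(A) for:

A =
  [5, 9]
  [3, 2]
λ(A) = 2

Enumerate directed cycles and compute their means (weight / length). Sample:
  cycle 0 → 0: weight = 5, length = 1, mean = 5/1 ≈ 5.000
  cycle 1 → 1: weight = 2, length = 1, mean = 2/1 ≈ 2.000
  cycle 0 → 1 → 0: weight = 12, length = 2, mean = 12/2 ≈ 6.000
  cycle 1 → 0 → 1: weight = 12, length = 2, mean = 12/2 ≈ 6.000
Minimum mean = 2.000, attained e.g. along the cycle 1 → 1 with weight 2 and length 1. So λ(A) = 2/1 = 2.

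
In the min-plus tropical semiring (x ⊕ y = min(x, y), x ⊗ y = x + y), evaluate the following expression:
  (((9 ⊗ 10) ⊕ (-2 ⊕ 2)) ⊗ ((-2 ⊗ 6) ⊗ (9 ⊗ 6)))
(((9 ⊗ 10) ⊕ (-2 ⊕ 2)) ⊗ ((-2 ⊗ 6) ⊗ (9 ⊗ 6))) = 17

Expand innermost to outermost. Recall ⊕ takes the minimum of its arguments and ⊗ takes their sum. Working out the expression (((9 ⊗ 10) ⊕ (-2 ⊕ 2)) ⊗ ((-2 ⊗ 6) ⊗ (9 ⊗ 6))) gives 17.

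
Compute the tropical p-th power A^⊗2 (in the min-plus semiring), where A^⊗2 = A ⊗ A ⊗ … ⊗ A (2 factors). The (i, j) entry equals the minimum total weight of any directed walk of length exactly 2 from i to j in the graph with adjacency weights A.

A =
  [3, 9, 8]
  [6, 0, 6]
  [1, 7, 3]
A^⊗2 =
  [6, 9, 11]
  [6, 0, 6]
  [4, 7, 6]

Each entry (A^⊗2)_ij equals the minimum over all length-2 walks i = v_0 → v_1 → … → v_2 = j of Σ_t A[v_t][v_{t+1}]. For example, for (i, j) = (0, 2) we minimise over 3 possible intermediate vertex sequences; the minimum is 11, attained along the walk 0 → 0 → 2.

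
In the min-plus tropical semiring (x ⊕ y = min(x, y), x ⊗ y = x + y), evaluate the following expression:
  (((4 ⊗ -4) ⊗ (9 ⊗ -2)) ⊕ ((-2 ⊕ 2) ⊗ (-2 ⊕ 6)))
(((4 ⊗ -4) ⊗ (9 ⊗ -2)) ⊕ ((-2 ⊕ 2) ⊗ (-2 ⊕ 6))) = -4

Expand innermost to outermost. Recall ⊕ takes the minimum of its arguments and ⊗ takes their sum. Working out the expression (((4 ⊗ -4) ⊗ (9 ⊗ -2)) ⊕ ((-2 ⊕ 2) ⊗ (-2 ⊕ 6))) gives -4.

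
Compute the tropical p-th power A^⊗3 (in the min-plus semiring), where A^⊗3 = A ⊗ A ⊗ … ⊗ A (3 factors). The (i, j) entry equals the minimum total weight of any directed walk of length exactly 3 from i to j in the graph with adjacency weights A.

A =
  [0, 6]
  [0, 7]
A^⊗3 =
  [0, 6]
  [0, 6]

Each entry (A^⊗3)_ij equals the minimum over all length-3 walks i = v_0 → v_1 → … → v_3 = j of Σ_t A[v_t][v_{t+1}]. For example, for (i, j) = (0, 1) we minimise over 4 possible intermediate vertex sequences; the minimum is 6, attained along the walk 0 → 0 → 0 → 1.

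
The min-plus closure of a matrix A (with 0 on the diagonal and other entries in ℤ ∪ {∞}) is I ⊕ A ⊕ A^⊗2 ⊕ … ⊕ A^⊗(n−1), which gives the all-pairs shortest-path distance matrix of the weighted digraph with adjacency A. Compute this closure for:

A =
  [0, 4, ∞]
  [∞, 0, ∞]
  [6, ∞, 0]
Closure =
  [0, 4, ∞]
  [∞, 0, ∞]
  [6, 10, 0]

This is the Floyd-Warshall all-pairs shortest-path computation. For each intermediate vertex k = 0, 1, …, 2, update dist[i][j] ← min(dist[i][j], dist[i][k] + dist[k][j]). The final matrix gives, for each (i, j), the minimum total weight of any directed path from i to j (possibly empty when i = j).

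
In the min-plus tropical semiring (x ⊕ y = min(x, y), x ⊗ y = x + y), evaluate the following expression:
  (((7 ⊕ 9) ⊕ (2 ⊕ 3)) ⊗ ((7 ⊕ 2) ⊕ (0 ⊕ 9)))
(((7 ⊕ 9) ⊕ (2 ⊕ 3)) ⊗ ((7 ⊕ 2) ⊕ (0 ⊕ 9))) = 2

Expand innermost to outermost. Recall ⊕ takes the minimum of its arguments and ⊗ takes their sum. Working out the expression (((7 ⊕ 9) ⊕ (2 ⊕ 3)) ⊗ ((7 ⊕ 2) ⊕ (0 ⊕ 9))) gives 2.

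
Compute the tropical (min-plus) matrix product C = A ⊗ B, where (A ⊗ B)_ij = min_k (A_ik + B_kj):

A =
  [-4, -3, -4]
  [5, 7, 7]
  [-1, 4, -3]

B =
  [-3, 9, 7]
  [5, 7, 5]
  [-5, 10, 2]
A ⊗ B =
  [-9, 4, -2]
  [2, 14, 9]
  [-8, 7, -1]

Apply the min-plus product entry-by-entry:
  C[0][0] = min over k of (A[0][0] + B[0][0] = -4 + -3 = -7, A[0][1] + B[1][0] = -3 + 5 = 2, A[0][2] + B[2][0] = -4 + -5 = -9) = -9 (attained at k = 2)
  C[0][1] = min over k of (A[0][0] + B[0][1] = -4 + 9 = 5, A[0][1] + B[1][1] = -3 + 7 = 4, A[0][2] + B[2][1] = -4 + 10 = 6) = 4 (attained at k = 1)
  C[0][2] = min over k of (A[0][0] + B[0][2] = -4 + 7 = 3, A[0][1] + B[1][2] = -3 + 5 = 2, A[0][2] + B[2][2] = -4 + 2 = -2) = -2 (attained at k = 2)
  C[1][0] = min over k of (A[1][0] + B[0][0] = 5 + -3 = 2, A[1][1] + B[1][0] = 7 + 5 = 12, A[1][2] + B[2][0] = 7 + -5 = 2) = 2 (attained at k = 0)
  C[1][1] = min over k of (A[1][0] + B[0][1] = 5 + 9 = 14, A[1][1] + B[1][1] = 7 + 7 = 14, A[1][2] + B[2][1] = 7 + 10 = 17) = 14 (attained at k = 0)
  C[1][2] = min over k of (A[1][0] + B[0][2] = 5 + 7 = 12, A[1][1] + B[1][2] = 7 + 5 = 12, A[1][2] + B[2][2] = 7 + 2 = 9) = 9 (attained at k = 2)
  C[2][0] = min over k of (A[2][0] + B[0][0] = -1 + -3 = -4, A[2][1] + B[1][0] = 4 + 5 = 9, A[2][2] + B[2][0] = -3 + -5 = -8) = -8 (attained at k = 2)
  C[2][1] = min over k of (A[2][0] + B[0][1] = -1 + 9 = 8, A[2][1] + B[1][1] = 4 + 7 = 11, A[2][2] + B[2][1] = -3 + 10 = 7) = 7 (attained at k = 2)
  C[2][2] = min over k of (A[2][0] + B[0][2] = -1 + 7 = 6, A[2][1] + B[1][2] = 4 + 5 = 9, A[2][2] + B[2][2] = -3 + 2 = -1) = -1 (attained at k = 2)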